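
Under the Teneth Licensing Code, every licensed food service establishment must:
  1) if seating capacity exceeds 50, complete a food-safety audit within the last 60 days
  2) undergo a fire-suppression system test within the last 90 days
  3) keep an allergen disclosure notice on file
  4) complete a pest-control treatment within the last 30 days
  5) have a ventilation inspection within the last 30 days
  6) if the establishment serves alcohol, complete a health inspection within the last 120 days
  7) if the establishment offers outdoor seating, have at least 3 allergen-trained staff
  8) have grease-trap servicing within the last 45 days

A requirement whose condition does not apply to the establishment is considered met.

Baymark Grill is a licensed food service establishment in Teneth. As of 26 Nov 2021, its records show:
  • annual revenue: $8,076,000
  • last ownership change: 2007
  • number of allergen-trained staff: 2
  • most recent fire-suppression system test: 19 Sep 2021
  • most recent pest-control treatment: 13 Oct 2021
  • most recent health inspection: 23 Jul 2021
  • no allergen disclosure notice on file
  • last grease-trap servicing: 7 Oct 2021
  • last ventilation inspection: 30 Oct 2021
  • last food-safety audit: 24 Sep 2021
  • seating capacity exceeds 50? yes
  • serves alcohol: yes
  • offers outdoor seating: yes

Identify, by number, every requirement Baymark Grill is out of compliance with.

1. condition 'seating capacity exceeds 50' holds; food-safety audit 63 days ago vs limit 60 → not met
2. fire-suppression system test 68 days ago vs limit 90 → met
3. allergen disclosure notice absent → not met
4. pest-control treatment 44 days ago vs limit 30 → not met
5. ventilation inspection 27 days ago vs limit 30 → met
6. condition 'serves alcohol' holds; health inspection 126 days ago vs limit 120 → not met
7. condition 'offers outdoor seating' holds; allergen-trained staff 2 < 3 → not met
8. grease-trap servicing 50 days ago vs limit 45 → not met
Not met: 1, 3, 4, 6, 7, 8

1, 3, 4, 6, 7, 8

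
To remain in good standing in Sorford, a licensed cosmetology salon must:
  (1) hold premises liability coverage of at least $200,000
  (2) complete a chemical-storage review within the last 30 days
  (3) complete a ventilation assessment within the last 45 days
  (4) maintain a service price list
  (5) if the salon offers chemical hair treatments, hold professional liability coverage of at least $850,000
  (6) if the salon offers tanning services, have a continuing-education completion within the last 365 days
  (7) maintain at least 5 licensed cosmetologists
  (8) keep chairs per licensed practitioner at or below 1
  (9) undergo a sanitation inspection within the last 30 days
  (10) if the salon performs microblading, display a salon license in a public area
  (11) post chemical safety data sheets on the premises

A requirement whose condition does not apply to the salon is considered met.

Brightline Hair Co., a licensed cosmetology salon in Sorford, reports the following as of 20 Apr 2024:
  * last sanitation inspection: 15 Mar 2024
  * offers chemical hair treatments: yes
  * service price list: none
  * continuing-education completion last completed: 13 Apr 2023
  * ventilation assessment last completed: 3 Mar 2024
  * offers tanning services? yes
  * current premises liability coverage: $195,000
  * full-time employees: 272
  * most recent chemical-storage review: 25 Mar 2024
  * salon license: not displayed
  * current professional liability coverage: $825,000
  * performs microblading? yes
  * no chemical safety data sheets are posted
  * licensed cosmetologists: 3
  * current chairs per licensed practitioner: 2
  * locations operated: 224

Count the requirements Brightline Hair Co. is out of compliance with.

10

1. premises liability coverage $195,000 < $200,000 → not met
2. chemical-storage review 26 days ago vs limit 30 → met
3. ventilation assessment 48 days ago vs limit 45 → not met
4. service price list absent → not met
5. condition 'offers chemical hair treatments' holds; professional liability coverage $825,000 < $850,000 → not met
6. condition 'offers tanning services' holds; continuing-education completion 373 days ago vs limit 365 → not met
7. licensed cosmetologists 3 < 5 → not met
8. chairs per licensed practitioner 2 > 1 → not met
9. sanitation inspection 36 days ago vs limit 30 → not met
10. condition 'performs microblading' holds; salon license absent → not met
11. chemical safety data sheets absent → not met
Not met: 10 of 11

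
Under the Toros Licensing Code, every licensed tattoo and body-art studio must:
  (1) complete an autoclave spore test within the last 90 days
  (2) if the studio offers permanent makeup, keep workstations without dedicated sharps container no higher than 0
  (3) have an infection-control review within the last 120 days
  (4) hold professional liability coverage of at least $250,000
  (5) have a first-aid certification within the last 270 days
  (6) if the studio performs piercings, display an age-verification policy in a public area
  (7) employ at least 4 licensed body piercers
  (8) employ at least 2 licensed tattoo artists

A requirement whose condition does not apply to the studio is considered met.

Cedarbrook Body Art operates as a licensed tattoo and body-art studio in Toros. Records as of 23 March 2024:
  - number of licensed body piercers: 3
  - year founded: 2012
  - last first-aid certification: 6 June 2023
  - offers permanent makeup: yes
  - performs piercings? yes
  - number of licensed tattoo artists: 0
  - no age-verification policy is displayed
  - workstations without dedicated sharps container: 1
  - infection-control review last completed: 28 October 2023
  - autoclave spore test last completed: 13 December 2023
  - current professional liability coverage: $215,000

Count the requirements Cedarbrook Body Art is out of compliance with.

1. autoclave spore test 101 days ago vs limit 90 → not met
2. condition 'offers permanent makeup' holds; workstations without dedicated sharps container 1 > 0 → not met
3. infection-control review 147 days ago vs limit 120 → not met
4. professional liability coverage $215,000 < $250,000 → not met
5. first-aid certification 291 days ago vs limit 270 → not met
6. condition 'performs piercings' holds; age-verification policy absent → not met
7. licensed body piercers 3 < 4 → not met
8. licensed tattoo artists 0 < 2 → not met
Not met: 8 of 8

8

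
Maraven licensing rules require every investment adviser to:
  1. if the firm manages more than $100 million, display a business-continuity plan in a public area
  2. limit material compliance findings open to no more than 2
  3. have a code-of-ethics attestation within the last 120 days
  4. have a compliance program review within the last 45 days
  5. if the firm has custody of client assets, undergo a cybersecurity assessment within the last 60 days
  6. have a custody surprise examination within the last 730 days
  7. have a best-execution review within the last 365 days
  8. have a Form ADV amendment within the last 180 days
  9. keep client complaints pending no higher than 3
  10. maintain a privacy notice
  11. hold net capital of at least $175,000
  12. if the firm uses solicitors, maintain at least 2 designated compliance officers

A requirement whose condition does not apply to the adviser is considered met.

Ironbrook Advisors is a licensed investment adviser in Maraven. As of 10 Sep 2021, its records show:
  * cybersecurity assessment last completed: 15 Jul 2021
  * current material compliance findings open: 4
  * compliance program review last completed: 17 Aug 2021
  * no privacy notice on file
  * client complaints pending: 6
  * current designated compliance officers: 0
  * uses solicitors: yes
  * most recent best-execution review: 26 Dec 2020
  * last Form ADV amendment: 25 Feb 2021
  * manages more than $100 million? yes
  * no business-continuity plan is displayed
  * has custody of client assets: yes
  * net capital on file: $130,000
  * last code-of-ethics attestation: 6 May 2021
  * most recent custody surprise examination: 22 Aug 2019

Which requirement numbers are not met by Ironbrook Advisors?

1, 2, 3, 6, 8, 9, 10, 11, 12

1. condition 'manages more than $100 million' holds; business-continuity plan absent → not met
2. material compliance findings open 4 > 2 → not met
3. code-of-ethics attestation 127 days ago vs limit 120 → not met
4. compliance program review 24 days ago vs limit 45 → met
5. condition 'has custody of client assets' holds; cybersecurity assessment 57 days ago vs limit 60 → met
6. custody surprise examination 750 days ago vs limit 730 → not met
7. best-execution review 258 days ago vs limit 365 → met
8. Form ADV amendment 197 days ago vs limit 180 → not met
9. client complaints pending 6 > 3 → not met
10. privacy notice absent → not met
11. net capital $130,000 < $175,000 → not met
12. condition 'uses solicitors' holds; designated compliance officers 0 < 2 → not met
Not met: 1, 2, 3, 6, 8, 9, 10, 11, 12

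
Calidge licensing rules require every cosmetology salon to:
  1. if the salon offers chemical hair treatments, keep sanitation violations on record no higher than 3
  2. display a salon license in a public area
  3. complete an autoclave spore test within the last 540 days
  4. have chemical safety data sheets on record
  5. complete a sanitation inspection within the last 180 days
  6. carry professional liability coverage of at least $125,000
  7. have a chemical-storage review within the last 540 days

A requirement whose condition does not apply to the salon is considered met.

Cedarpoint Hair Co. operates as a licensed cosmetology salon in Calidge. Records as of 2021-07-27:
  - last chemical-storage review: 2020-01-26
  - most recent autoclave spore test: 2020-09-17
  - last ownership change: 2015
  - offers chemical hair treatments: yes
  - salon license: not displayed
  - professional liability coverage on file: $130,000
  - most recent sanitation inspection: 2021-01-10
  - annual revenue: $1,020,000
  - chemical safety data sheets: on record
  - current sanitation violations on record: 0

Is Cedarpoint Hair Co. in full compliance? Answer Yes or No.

No

1. condition 'offers chemical hair treatments' holds; sanitation violations on record 0 ≤ 3 → met
2. salon license absent → not met
3. autoclave spore test 313 days ago vs limit 540 → met
4. chemical safety data sheets present → met
5. sanitation inspection 198 days ago vs limit 180 → not met
6. professional liability coverage $130,000 ≥ $125,000 → met
7. chemical-storage review 548 days ago vs limit 540 → not met
Not met: 2, 5, 7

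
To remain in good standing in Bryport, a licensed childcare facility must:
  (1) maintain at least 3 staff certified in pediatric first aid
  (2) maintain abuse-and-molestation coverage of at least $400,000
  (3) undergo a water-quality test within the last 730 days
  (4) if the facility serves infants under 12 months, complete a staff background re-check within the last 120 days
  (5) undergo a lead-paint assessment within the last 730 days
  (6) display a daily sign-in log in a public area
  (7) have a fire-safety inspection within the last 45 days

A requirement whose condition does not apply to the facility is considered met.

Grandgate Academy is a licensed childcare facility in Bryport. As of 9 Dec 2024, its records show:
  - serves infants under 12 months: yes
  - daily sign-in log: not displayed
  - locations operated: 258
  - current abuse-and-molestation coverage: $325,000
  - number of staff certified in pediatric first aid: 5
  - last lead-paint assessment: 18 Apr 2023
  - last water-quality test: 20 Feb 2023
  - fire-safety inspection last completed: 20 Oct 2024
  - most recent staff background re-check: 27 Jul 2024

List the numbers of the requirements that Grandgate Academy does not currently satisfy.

1. staff certified in pediatric first aid 5 ≥ 3 → met
2. abuse-and-molestation coverage $325,000 < $400,000 → not met
3. water-quality test 658 days ago vs limit 730 → met
4. condition 'serves infants under 12 months' holds; staff background re-check 135 days ago vs limit 120 → not met
5. lead-paint assessment 601 days ago vs limit 730 → met
6. daily sign-in log absent → not met
7. fire-safety inspection 50 days ago vs limit 45 → not met
Not met: 2, 4, 6, 7

2, 4, 6, 7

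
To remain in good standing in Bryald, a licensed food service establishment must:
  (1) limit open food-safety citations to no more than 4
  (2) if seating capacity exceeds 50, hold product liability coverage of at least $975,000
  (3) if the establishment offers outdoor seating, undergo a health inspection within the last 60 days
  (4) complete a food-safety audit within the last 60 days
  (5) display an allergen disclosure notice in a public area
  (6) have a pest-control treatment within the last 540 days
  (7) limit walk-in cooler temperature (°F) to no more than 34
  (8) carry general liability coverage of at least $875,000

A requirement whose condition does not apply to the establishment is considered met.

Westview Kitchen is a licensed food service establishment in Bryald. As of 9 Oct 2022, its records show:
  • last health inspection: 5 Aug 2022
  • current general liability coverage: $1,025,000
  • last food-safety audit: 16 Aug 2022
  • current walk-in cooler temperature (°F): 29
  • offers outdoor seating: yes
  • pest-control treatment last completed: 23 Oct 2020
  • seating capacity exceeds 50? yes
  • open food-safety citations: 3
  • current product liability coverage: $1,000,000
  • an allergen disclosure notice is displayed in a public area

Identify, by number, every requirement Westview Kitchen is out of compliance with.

1. open food-safety citations 3 ≤ 4 → met
2. condition 'seating capacity exceeds 50' holds; product liability coverage $1,000,000 ≥ $975,000 → met
3. condition 'offers outdoor seating' holds; health inspection 65 days ago vs limit 60 → not met
4. food-safety audit 54 days ago vs limit 60 → met
5. allergen disclosure notice present → met
6. pest-control treatment 716 days ago vs limit 540 → not met
7. walk-in cooler temperature (°F) 29 ≤ 34 → met
8. general liability coverage $1,025,000 ≥ $875,000 → met
Not met: 3, 6

3, 6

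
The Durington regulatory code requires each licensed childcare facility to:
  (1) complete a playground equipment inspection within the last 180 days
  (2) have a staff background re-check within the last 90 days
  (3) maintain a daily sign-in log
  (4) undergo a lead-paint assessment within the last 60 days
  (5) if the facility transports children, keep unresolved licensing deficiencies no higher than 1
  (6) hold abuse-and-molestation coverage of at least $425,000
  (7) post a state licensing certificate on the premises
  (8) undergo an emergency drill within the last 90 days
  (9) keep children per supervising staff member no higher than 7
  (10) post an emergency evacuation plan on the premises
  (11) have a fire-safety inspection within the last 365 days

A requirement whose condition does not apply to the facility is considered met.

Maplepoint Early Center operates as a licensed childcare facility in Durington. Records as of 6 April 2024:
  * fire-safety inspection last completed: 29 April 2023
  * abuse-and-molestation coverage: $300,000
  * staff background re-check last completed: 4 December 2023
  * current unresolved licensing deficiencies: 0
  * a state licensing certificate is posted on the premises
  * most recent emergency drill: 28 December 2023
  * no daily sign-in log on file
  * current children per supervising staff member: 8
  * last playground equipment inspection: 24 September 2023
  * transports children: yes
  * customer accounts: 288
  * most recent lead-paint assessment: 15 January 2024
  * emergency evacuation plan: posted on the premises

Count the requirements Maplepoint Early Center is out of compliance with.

7

1. playground equipment inspection 195 days ago vs limit 180 → not met
2. staff background re-check 124 days ago vs limit 90 → not met
3. daily sign-in log absent → not met
4. lead-paint assessment 82 days ago vs limit 60 → not met
5. condition 'transports children' holds; unresolved licensing deficiencies 0 ≤ 1 → met
6. abuse-and-molestation coverage $300,000 < $425,000 → not met
7. state licensing certificate present → met
8. emergency drill 100 days ago vs limit 90 → not met
9. children per supervising staff member 8 > 7 → not met
10. emergency evacuation plan present → met
11. fire-safety inspection 343 days ago vs limit 365 → met
Not met: 7 of 11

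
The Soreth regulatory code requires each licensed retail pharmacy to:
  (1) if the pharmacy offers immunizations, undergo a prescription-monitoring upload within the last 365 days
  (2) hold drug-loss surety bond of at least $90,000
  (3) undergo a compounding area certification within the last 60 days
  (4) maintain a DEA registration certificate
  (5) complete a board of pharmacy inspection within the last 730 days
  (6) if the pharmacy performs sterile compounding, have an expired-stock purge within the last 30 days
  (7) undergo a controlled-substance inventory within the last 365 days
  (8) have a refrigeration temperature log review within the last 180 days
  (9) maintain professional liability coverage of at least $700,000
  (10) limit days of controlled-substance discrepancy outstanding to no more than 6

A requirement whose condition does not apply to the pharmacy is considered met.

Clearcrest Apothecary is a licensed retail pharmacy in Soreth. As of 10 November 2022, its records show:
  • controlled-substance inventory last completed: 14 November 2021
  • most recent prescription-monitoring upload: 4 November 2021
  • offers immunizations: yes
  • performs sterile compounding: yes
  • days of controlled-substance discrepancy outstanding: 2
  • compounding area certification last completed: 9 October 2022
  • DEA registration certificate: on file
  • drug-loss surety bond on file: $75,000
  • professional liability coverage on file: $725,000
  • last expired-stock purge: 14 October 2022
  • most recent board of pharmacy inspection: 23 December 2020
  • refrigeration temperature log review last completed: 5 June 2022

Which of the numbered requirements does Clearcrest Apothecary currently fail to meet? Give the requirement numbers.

1, 2

1. condition 'offers immunizations' holds; prescription-monitoring upload 371 days ago vs limit 365 → not met
2. drug-loss surety bond $75,000 < $90,000 → not met
3. compounding area certification 32 days ago vs limit 60 → met
4. DEA registration certificate present → met
5. board of pharmacy inspection 687 days ago vs limit 730 → met
6. condition 'performs sterile compounding' holds; expired-stock purge 27 days ago vs limit 30 → met
7. controlled-substance inventory 361 days ago vs limit 365 → met
8. refrigeration temperature log review 158 days ago vs limit 180 → met
9. professional liability coverage $725,000 ≥ $700,000 → met
10. days of controlled-substance discrepancy outstanding 2 ≤ 6 → met
Not met: 1, 2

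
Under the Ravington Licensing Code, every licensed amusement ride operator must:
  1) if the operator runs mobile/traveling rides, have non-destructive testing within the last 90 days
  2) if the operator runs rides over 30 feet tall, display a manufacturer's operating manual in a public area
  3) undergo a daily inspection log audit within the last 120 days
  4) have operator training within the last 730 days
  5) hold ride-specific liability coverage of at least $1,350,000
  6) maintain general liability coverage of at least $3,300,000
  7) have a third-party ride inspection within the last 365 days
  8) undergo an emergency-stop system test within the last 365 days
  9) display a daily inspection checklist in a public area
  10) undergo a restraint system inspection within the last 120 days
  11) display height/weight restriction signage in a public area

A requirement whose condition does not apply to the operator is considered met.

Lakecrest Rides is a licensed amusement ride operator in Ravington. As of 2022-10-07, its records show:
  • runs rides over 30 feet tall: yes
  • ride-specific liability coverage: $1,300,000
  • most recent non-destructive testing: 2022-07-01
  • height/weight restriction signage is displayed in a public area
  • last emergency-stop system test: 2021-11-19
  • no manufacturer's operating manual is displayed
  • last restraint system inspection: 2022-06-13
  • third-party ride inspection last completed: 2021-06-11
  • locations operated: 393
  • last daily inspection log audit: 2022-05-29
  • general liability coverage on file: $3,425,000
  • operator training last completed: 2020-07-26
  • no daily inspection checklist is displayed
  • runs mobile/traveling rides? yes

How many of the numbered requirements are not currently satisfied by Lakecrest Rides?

1. condition 'runs mobile/traveling rides' holds; non-destructive testing 98 days ago vs limit 90 → not met
2. condition 'runs rides over 30 feet tall' holds; manufacturer's operating manual absent → not met
3. daily inspection log audit 131 days ago vs limit 120 → not met
4. operator training 803 days ago vs limit 730 → not met
5. ride-specific liability coverage $1,300,000 < $1,350,000 → not met
6. general liability coverage $3,425,000 ≥ $3,300,000 → met
7. third-party ride inspection 483 days ago vs limit 365 → not met
8. emergency-stop system test 322 days ago vs limit 365 → met
9. daily inspection checklist absent → not met
10. restraint system inspection 116 days ago vs limit 120 → met
11. height/weight restriction signage present → met
Not met: 7 of 11

7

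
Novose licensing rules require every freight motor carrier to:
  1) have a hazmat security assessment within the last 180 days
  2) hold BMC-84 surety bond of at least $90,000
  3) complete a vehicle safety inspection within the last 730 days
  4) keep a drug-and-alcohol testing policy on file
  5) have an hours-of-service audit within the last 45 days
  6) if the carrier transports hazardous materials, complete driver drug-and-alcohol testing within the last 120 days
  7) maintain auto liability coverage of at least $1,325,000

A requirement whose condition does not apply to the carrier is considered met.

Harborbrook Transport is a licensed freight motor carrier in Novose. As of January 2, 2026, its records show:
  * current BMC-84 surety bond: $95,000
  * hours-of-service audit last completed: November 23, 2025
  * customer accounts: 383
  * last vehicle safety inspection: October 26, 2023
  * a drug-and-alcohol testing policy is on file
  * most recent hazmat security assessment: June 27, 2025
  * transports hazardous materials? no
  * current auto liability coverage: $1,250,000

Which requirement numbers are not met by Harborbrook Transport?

1. hazmat security assessment 189 days ago vs limit 180 → not met
2. BMC-84 surety bond $95,000 ≥ $90,000 → met
3. vehicle safety inspection 799 days ago vs limit 730 → not met
4. drug-and-alcohol testing policy present → met
5. hours-of-service audit 40 days ago vs limit 45 → met
6. condition 'transports hazardous materials' does not hold → requirement n/a → met
7. auto liability coverage $1,250,000 < $1,325,000 → not met
Not met: 1, 3, 7

1, 3, 7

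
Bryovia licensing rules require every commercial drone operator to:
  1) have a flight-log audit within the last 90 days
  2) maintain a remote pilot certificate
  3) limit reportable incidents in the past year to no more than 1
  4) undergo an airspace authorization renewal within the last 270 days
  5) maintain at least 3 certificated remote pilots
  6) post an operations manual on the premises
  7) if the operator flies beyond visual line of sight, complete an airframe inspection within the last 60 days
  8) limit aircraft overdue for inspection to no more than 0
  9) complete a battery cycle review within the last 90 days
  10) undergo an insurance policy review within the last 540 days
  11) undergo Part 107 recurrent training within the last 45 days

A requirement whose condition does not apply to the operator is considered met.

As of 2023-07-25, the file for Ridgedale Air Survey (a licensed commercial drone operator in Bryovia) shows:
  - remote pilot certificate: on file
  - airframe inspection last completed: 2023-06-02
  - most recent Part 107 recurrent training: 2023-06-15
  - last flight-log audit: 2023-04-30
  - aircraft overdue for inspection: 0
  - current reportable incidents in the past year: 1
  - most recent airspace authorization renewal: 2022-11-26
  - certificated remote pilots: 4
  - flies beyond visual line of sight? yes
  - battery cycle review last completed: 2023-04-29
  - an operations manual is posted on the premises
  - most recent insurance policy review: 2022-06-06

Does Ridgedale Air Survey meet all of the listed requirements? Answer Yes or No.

1. flight-log audit 86 days ago vs limit 90 → met
2. remote pilot certificate present → met
3. reportable incidents in the past year 1 ≤ 1 → met
4. airspace authorization renewal 241 days ago vs limit 270 → met
5. certificated remote pilots 4 ≥ 3 → met
6. operations manual present → met
7. condition 'flies beyond visual line of sight' holds; airframe inspection 53 days ago vs limit 60 → met
8. aircraft overdue for inspection 0 ≤ 0 → met
9. battery cycle review 87 days ago vs limit 90 → met
10. insurance policy review 414 days ago vs limit 540 → met
11. Part 107 recurrent training 40 days ago vs limit 45 → met
All met.

Yes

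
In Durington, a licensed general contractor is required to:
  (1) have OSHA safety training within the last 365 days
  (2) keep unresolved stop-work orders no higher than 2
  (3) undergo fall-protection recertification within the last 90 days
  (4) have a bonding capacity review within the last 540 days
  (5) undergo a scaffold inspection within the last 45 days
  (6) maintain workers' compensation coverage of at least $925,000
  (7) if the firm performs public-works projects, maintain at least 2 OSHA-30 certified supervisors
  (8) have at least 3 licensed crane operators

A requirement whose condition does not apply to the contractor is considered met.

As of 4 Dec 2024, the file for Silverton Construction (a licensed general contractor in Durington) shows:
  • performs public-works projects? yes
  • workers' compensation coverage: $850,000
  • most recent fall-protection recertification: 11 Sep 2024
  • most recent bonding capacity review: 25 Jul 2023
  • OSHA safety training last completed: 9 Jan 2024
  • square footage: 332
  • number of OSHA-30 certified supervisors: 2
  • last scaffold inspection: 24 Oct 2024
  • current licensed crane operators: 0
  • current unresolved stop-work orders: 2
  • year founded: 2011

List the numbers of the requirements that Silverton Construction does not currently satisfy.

6, 8

1. OSHA safety training 330 days ago vs limit 365 → met
2. unresolved stop-work orders 2 ≤ 2 → met
3. fall-protection recertification 84 days ago vs limit 90 → met
4. bonding capacity review 498 days ago vs limit 540 → met
5. scaffold inspection 41 days ago vs limit 45 → met
6. workers' compensation coverage $850,000 < $925,000 → not met
7. condition 'performs public-works projects' holds; OSHA-30 certified supervisors 2 ≥ 2 → met
8. licensed crane operators 0 < 3 → not met
Not met: 6, 8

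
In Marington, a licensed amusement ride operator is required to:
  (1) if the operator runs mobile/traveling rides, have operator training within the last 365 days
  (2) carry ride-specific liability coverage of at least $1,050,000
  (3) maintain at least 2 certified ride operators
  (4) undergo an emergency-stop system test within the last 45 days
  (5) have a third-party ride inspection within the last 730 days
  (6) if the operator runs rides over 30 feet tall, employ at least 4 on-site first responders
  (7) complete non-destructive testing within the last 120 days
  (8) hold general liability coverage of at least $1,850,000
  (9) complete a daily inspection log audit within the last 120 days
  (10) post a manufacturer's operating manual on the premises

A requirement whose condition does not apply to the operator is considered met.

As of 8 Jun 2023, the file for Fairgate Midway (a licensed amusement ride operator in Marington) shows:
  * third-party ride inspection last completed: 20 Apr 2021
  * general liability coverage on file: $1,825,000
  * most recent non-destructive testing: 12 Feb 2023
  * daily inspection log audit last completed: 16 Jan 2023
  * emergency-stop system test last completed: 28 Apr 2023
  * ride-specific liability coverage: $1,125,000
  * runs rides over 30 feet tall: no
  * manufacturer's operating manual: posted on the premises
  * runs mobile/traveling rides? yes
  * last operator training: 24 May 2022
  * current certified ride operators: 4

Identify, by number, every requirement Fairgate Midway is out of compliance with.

1. condition 'runs mobile/traveling rides' holds; operator training 380 days ago vs limit 365 → not met
2. ride-specific liability coverage $1,125,000 ≥ $1,050,000 → met
3. certified ride operators 4 ≥ 2 → met
4. emergency-stop system test 41 days ago vs limit 45 → met
5. third-party ride inspection 779 days ago vs limit 730 → not met
6. condition 'runs rides over 30 feet tall' does not hold → requirement n/a → met
7. non-destructive testing 116 days ago vs limit 120 → met
8. general liability coverage $1,825,000 < $1,850,000 → not met
9. daily inspection log audit 143 days ago vs limit 120 → not met
10. manufacturer's operating manual present → met
Not met: 1, 5, 8, 9

1, 5, 8, 9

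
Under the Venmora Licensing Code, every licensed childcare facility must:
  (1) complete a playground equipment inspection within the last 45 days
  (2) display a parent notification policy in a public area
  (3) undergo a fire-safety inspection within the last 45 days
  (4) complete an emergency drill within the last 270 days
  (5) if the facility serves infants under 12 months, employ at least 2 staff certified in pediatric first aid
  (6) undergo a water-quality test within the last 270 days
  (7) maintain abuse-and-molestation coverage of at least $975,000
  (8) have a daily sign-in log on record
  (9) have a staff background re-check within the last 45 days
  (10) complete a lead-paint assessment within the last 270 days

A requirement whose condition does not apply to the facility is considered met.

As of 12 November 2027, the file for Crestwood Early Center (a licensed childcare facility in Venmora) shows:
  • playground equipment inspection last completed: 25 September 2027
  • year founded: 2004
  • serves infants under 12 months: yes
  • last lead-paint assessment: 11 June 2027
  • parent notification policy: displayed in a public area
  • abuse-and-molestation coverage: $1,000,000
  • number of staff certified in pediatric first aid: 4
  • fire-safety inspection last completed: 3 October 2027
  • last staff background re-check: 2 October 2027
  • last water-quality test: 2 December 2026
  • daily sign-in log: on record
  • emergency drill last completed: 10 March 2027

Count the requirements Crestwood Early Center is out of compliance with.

2

1. playground equipment inspection 48 days ago vs limit 45 → not met
2. parent notification policy present → met
3. fire-safety inspection 40 days ago vs limit 45 → met
4. emergency drill 247 days ago vs limit 270 → met
5. condition 'serves infants under 12 months' holds; staff certified in pediatric first aid 4 ≥ 2 → met
6. water-quality test 345 days ago vs limit 270 → not met
7. abuse-and-molestation coverage $1,000,000 ≥ $975,000 → met
8. daily sign-in log present → met
9. staff background re-check 41 days ago vs limit 45 → met
10. lead-paint assessment 154 days ago vs limit 270 → met
Not met: 2 of 10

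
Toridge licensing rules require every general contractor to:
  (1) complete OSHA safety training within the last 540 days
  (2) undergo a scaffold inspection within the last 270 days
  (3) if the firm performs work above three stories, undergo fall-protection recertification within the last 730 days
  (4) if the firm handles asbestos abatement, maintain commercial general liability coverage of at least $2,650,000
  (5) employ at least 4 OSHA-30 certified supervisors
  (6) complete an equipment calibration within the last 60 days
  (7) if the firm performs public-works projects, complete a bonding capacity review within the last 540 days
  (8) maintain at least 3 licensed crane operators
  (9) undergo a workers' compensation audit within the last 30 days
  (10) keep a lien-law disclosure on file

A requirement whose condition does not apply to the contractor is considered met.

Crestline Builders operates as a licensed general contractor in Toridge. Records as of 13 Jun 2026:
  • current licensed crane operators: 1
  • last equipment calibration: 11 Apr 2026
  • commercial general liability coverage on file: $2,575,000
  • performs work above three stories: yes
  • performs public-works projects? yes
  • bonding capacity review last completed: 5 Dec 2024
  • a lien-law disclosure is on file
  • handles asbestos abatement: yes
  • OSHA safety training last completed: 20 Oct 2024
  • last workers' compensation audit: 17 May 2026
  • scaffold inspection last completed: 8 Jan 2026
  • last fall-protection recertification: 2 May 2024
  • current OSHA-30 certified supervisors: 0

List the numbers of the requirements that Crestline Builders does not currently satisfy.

1, 3, 4, 5, 6, 7, 8

1. OSHA safety training 601 days ago vs limit 540 → not met
2. scaffold inspection 156 days ago vs limit 270 → met
3. condition 'performs work above three stories' holds; fall-protection recertification 772 days ago vs limit 730 → not met
4. condition 'handles asbestos abatement' holds; commercial general liability coverage $2,575,000 < $2,650,000 → not met
5. OSHA-30 certified supervisors 0 < 4 → not met
6. equipment calibration 63 days ago vs limit 60 → not met
7. condition 'performs public-works projects' holds; bonding capacity review 555 days ago vs limit 540 → not met
8. licensed crane operators 1 < 3 → not met
9. workers' compensation audit 27 days ago vs limit 30 → met
10. lien-law disclosure present → met
Not met: 1, 3, 4, 5, 6, 7, 8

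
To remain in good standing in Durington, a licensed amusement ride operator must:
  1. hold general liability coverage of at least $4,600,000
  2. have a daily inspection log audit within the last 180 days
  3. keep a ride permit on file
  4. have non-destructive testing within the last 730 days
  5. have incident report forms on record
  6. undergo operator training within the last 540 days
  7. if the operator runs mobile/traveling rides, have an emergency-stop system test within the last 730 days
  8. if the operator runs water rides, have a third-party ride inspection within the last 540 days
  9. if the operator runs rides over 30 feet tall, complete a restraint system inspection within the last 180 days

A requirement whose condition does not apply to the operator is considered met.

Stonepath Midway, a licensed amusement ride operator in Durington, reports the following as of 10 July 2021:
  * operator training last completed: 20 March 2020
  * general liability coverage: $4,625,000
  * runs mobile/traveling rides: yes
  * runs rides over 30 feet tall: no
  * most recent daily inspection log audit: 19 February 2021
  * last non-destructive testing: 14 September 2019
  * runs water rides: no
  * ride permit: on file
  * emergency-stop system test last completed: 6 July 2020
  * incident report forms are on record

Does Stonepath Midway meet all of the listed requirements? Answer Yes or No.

1. general liability coverage $4,625,000 ≥ $4,600,000 → met
2. daily inspection log audit 141 days ago vs limit 180 → met
3. ride permit present → met
4. non-destructive testing 665 days ago vs limit 730 → met
5. incident report forms present → met
6. operator training 477 days ago vs limit 540 → met
7. condition 'runs mobile/traveling rides' holds; emergency-stop system test 369 days ago vs limit 730 → met
8. condition 'runs water rides' does not hold → requirement n/a → met
9. condition 'runs rides over 30 feet tall' does not hold → requirement n/a → met
All met.

Yes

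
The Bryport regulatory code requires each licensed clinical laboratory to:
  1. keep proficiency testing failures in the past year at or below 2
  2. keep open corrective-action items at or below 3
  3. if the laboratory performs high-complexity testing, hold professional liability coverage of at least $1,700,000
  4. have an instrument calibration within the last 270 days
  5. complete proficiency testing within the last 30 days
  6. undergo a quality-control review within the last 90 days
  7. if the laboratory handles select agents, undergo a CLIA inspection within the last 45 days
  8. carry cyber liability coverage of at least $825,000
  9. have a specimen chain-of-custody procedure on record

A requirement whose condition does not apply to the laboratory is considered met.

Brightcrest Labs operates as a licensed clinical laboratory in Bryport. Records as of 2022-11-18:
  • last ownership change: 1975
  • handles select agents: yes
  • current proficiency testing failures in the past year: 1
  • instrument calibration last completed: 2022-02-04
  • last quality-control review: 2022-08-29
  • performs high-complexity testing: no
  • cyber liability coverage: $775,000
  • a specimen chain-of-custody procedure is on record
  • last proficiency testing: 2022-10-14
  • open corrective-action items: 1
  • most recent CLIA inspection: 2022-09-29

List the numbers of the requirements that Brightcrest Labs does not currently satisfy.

1. proficiency testing failures in the past year 1 ≤ 2 → met
2. open corrective-action items 1 ≤ 3 → met
3. condition 'performs high-complexity testing' does not hold → requirement n/a → met
4. instrument calibration 287 days ago vs limit 270 → not met
5. proficiency testing 35 days ago vs limit 30 → not met
6. quality-control review 81 days ago vs limit 90 → met
7. condition 'handles select agents' holds; CLIA inspection 50 days ago vs limit 45 → not met
8. cyber liability coverage $775,000 < $825,000 → not met
9. specimen chain-of-custody procedure present → met
Not met: 4, 5, 7, 8

4, 5, 7, 8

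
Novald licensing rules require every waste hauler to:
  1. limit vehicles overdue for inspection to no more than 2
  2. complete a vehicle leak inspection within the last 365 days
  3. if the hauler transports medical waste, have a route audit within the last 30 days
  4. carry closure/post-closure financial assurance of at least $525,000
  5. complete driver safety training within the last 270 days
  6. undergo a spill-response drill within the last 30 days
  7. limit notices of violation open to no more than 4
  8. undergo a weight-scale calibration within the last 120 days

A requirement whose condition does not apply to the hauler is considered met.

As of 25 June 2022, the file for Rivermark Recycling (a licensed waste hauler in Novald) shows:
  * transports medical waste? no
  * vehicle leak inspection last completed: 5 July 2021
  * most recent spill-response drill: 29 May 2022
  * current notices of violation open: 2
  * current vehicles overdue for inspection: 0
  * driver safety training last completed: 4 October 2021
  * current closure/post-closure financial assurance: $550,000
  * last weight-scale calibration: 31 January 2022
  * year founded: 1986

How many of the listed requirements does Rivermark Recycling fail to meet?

1. vehicles overdue for inspection 0 ≤ 2 → met
2. vehicle leak inspection 355 days ago vs limit 365 → met
3. condition 'transports medical waste' does not hold → requirement n/a → met
4. closure/post-closure financial assurance $550,000 ≥ $525,000 → met
5. driver safety training 264 days ago vs limit 270 → met
6. spill-response drill 27 days ago vs limit 30 → met
7. notices of violation open 2 ≤ 4 → met
8. weight-scale calibration 145 days ago vs limit 120 → not met
Not met: 1 of 8

1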